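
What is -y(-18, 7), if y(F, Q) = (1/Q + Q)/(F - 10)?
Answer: 25/98 ≈ 0.25510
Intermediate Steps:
y(F, Q) = (Q + 1/Q)/(-10 + F)
-y(-18, 7) = -(1 + 7**2)/(7*(-10 - 18)) = -(1 + 49)/(7*(-28)) = -(-1)*50/(7*28) = -1*(-25/98) = 25/98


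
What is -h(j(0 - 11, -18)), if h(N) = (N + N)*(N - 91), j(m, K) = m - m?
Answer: 0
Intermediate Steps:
j(m, K) = 0
h(N) = 2*N*(-91 + N) (h(N) = (2*N)*(-91 + N) = 2*N*(-91 + N))
-h(j(0 - 11, -18)) = -2*0*(-91 + 0) = -2*0*(-91) = -1*0 = 0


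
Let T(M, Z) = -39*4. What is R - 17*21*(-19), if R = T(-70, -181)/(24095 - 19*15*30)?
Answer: 105441579/15545 ≈ 6783.0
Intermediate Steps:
T(M, Z) = -156
R = -156/15545 (R = -156/(24095 - 19*15*30) = -156/(24095 - 285*30) = -156/(24095 - 8550) = -156/15545 ≈ -0.010035)
R - 17*21*(-19) = -156/15545 - 17*21*(-19) = -156/15545 - 357*(-19) = -156/15545 + 6783 = 105441579/15545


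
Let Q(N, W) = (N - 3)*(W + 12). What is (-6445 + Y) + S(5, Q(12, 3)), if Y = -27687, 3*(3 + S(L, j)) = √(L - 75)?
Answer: -34135 + I*√70/3 ≈ -34135.0 + 2.7889*I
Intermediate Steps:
Q(N, W) = (-3 + N)*(12 + W)
S(L, j) = -3 + √(-75 + L)/3 (S(L, j) = -3 + √(L - 75)/3 = -3 + √(-75 + L)/3)
(-6445 + Y) + S(5, Q(12, 3)) = (-6445 - 27687) + (-3 + √(-75 + 5)/3) = -34132 + (-3 + √(-70)/3) = -34132 + (-3 + (I*√70)/3) = -34132 + (-3 + I*√70/3) = -34135 + I*√70/3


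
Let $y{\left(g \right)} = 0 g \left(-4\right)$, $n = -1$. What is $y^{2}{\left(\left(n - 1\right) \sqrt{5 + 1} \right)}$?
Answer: $0$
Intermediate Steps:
$y{\left(g \right)} = 0$ ($y{\left(g \right)} = 0 \left(-4\right) = 0$)
$y^{2}{\left(\left(n - 1\right) \sqrt{5 + 1} \right)} = 0^{2} = 0$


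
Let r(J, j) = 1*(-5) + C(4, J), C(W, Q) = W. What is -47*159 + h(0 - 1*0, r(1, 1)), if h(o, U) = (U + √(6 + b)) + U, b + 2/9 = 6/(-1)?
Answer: -7475 + I*√2/3 ≈ -7475.0 + 0.4714*I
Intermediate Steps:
b = -56/9 (b = -2/9 + 6/(-1) = -2/9 + 6*(-1) = -2/9 - 6 = -56/9 ≈ -6.2222)
r(J, j) = -1 (r(J, j) = 1*(-5) + 4 = -5 + 4 = -1)
h(o, U) = 2*U + I*√2/3 (h(o, U) = (U + √(6 - 56/9)) + U = (U + √(-2/9)) + U = (U + I*√2/3) + U = 2*U + I*√2/3)
-47*159 + h(0 - 1*0, r(1, 1)) = -47*159 + (2*(-1) + I*√2/3) = -7473 + (-2 + I*√2/3) = -7475 + I*√2/3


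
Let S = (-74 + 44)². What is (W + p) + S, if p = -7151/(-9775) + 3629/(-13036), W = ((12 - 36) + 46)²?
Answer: 176416576561/127426900 ≈ 1384.5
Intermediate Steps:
S = 900 (S = (-30)² = 900)
W = 484 (W = (-24 + 46)² = 22² = 484)
p = 57746961/127426900 (p = -7151*(-1/9775) + 3629*(-1/13036) = 7151/9775 - 3629/13036 = 57746961/127426900 ≈ 0.45318)
(W + p) + S = (484 + 57746961/127426900) + 900 = 61732366561/127426900 + 900 = 176416576561/127426900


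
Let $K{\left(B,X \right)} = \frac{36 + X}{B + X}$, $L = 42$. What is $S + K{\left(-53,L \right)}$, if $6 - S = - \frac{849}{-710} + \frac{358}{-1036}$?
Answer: $- \frac{1963243}{1011395} \approx -1.9411$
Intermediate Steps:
$K{\left(B,X \right)} = \frac{36 + X}{B + X}$
$S = \frac{473497}{91945}$ ($S = 6 - \left(- \frac{849}{-710} + \frac{358}{-1036}\right) = 6 - \left(\left(-849\right) \left(- \frac{1}{710}\right) + 358 \left(- \frac{1}{1036}\right)\right) = 6 - \left(\frac{849}{710} - \frac{179}{518}\right) = 6 - \frac{78173}{91945} = \frac{473497}{91945} \approx 5.1498$)
$S + K{\left(-53,L \right)} = \frac{473497}{91945} + \frac{36 + 42}{-53 + 42} = \frac{473497}{91945} + \frac{1}{-11} \cdot 78 = \frac{473497}{91945} - \frac{78}{11} = - \frac{1963243}{1011395}$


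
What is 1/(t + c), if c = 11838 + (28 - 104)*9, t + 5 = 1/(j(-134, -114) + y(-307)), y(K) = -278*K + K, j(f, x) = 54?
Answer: 85093/948701858 ≈ 8.9694e-5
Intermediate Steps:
y(K) = -277*K
t = -425464/85093 (t = -5 + 1/(54 - 277*(-307)) = -5 + 1/(54 + 85039) = -5 + 1/85093 = -425464/85093 ≈ -5.0000)
c = 11154 (c = 11838 - 76*9 = 11838 - 684 = 11154)
1/(t + c) = 1/(-425464/85093 + 11154) = 1/(948701858/85093) = 85093/948701858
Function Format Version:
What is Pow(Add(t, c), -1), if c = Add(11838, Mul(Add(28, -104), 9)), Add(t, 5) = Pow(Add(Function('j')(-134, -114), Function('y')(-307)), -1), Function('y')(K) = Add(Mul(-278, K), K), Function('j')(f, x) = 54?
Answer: Rational(85093, 948701858) ≈ 8.9694e-5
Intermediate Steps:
Function('y')(K) = Mul(-277, K)
t = Rational(-425464, 85093) (t = Add(-5, Pow(Add(54, Mul(-277, -307)), -1)) = Add(-5, Pow(Add(54, 85039), -1)) = Add(-5, Pow(85093, -1)) = Add(-5, Rational(1, 85093)) = Rational(-425464, 85093) ≈ -5.0000)
c = 11154 (c = Add(11838, Mul(-76, 9)) = Add(11838, -684) = 11154)
Pow(Add(t, c), -1) = Pow(Add(Rational(-425464, 85093), 11154), -1) = Pow(Rational(948701858, 85093), -1) = Rational(85093, 948701858)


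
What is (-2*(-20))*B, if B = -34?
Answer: -1360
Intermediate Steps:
(-2*(-20))*B = -2*(-20)*(-34) = 40*(-34) = -1360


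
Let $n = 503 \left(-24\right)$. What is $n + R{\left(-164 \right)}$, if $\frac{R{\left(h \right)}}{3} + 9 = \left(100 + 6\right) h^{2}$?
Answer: $8540829$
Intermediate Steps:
$R{\left(h \right)} = -27 + 318 h^{2}$ ($R{\left(h \right)} = -27 + 3 \left(100 + 6\right) h^{2} = -27 + 3 \cdot 106 h^{2} = -27 + 318 h^{2}$)
$n = -12072$
$n + R{\left(-164 \right)} = -12072 - \left(27 - 318 \left(-164\right)^{2}\right) = -12072 + \left(-27 + 318 \cdot 26896\right) = -12072 + \left(-27 + 8552928\right) = -12072 + 8552901 = 8540829$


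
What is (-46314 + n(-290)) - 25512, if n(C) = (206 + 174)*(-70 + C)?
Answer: -208626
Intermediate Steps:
n(C) = -26600 + 380*C (n(C) = 380*(-70 + C) = -26600 + 380*C)
(-46314 + n(-290)) - 25512 = (-46314 + (-26600 + 380*(-290))) - 25512 = (-46314 + (-26600 - 110200)) - 25512 = (-46314 - 136800) - 25512 = -183114 - 25512 = -208626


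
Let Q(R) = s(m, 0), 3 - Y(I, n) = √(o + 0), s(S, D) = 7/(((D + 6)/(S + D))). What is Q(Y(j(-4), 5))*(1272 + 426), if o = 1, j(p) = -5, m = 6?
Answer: 11886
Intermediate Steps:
s(S, D) = 7*(D + S)/(6 + D) (s(S, D) = 7/(((6 + D)/(D + S))) = 7*((D + S)/(6 + D)) = 7*(D + S)/(6 + D))
Y(I, n) = 2 (Y(I, n) = 3 - √(1 + 0) = 3 - √1 = 3 - 1*1 = 3 - 1 = 2)
Q(R) = 7 (Q(R) = 7*(0 + 6)/(6 + 0) = 7*6/6 = 7*(⅙)*6 = 7)
Q(Y(j(-4), 5))*(1272 + 426) = 7*(1272 + 426) = 7*1698 = 11886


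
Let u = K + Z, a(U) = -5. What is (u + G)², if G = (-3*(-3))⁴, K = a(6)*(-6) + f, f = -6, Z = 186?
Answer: 45846441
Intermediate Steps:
K = 24 (K = -5*(-6) - 6 = 30 - 6 = 24)
u = 210 (u = 24 + 186 = 210)
G = 6561 (G = 9⁴ = 6561)
(u + G)² = (210 + 6561)² = 6771² = 45846441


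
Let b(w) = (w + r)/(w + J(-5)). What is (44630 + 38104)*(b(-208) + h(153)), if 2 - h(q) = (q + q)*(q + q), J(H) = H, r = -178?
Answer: -550006145168/71 ≈ -7.7466e+9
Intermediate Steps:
b(w) = (-178 + w)/(-5 + w) (b(w) = (w - 178)/(w - 5) = (-178 + w)/(-5 + w))
h(q) = 2 - 4*q² (h(q) = 2 - (q + q)*(q + q) = 2 - 2*q*2*q = 2 - 4*q²)
(44630 + 38104)*(b(-208) + h(153)) = (44630 + 38104)*((-178 - 208)/(-5 - 208) + (2 - 4*153²)) = 82734*(-386/(-213) + (2 - 4*23409)) = 82734*(-1/213*(-386) + (2 - 93636)) = 82734*(386/213 - 93634) = 82734*(-19943656/213) = -550006145168/71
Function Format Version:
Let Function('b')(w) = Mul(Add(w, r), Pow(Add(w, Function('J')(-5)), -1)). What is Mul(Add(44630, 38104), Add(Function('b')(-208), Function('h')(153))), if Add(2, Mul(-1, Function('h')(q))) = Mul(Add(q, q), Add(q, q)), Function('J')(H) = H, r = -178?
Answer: Rational(-550006145168, 71) ≈ -7.7466e+9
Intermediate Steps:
Function('b')(w) = Mul(Pow(Add(-5, w), -1), Add(-178, w)) (Function('b')(w) = Mul(Add(w, -178), Pow(Add(w, -5), -1)) = Mul(Add(-178, w), Pow(Add(-5, w), -1)) = Mul(Pow(Add(-5, w), -1), Add(-178, w)))
Function('h')(q) = Add(2, Mul(-4, Pow(q, 2))) (Function('h')(q) = Add(2, Mul(-1, Mul(Add(q, q), Add(q, q)))) = Add(2, Mul(-1, Mul(Mul(2, q), Mul(2, q)))) = Add(2, Mul(-1, Mul(4, Pow(q, 2)))) = Add(2, Mul(-4, Pow(q, 2))))
Mul(Add(44630, 38104), Add(Function('b')(-208), Function('h')(153))) = Mul(Add(44630, 38104), Add(Mul(Pow(Add(-5, -208), -1), Add(-178, -208)), Add(2, Mul(-4, Pow(153, 2))))) = Mul(82734, Add(Mul(Pow(-213, -1), -386), Add(2, Mul(-4, 23409)))) = Mul(82734, Add(Mul(Rational(-1, 213), -386), Add(2, -93636))) = Mul(82734, Add(Rational(386, 213), -93634)) = Mul(82734, Rational(-19943656, 213)) = Rational(-550006145168, 71)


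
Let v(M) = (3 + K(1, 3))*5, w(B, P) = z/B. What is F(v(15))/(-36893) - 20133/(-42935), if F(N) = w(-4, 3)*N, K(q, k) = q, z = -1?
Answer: 742552094/1584000955 ≈ 0.46878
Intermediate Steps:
w(B, P) = -1/B
v(M) = 20 (v(M) = (3 + 1)*5 = 4*5 = 20)
F(N) = N/4 (F(N) = (-1/(-4))*N = (-1*(-¼))*N = N/4)
F(v(15))/(-36893) - 20133/(-42935) = ((¼)*20)/(-36893) - 20133/(-42935) = 5*(-1/36893) - 20133*(-1/42935) = -5/36893 + 20133/42935 = 742552094/1584000955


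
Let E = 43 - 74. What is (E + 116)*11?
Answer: 935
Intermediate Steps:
E = -31
(E + 116)*11 = (-31 + 116)*11 = 85*11 = 935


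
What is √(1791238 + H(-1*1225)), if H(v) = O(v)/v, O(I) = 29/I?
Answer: √2687976523779/1225 ≈ 1338.4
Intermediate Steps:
H(v) = 29/v² (H(v) = (29/v)/v = 29/v²)
√(1791238 + H(-1*1225)) = √(1791238 + 29/(-1*1225)²) = √(1791238 + 29/(-1225)²) = √(1791238 + 29*(1/1500625)) = √(1791238 + 29/1500625) = √(2687976523779/1500625) = √2687976523779/1225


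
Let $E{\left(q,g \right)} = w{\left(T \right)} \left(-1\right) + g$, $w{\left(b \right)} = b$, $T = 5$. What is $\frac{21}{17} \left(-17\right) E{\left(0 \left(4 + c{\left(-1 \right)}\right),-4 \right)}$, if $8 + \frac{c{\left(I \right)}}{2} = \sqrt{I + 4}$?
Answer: $189$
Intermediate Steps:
$c{\left(I \right)} = -16 + 2 \sqrt{4 + I}$ ($c{\left(I \right)} = -16 + 2 \sqrt{I + 4} = -16 + 2 \sqrt{4 + I}$)
$E{\left(q,g \right)} = -5 + g$ ($E{\left(q,g \right)} = 5 \left(-1\right) + g = -5 + g$)
$\frac{21}{17} \left(-17\right) E{\left(0 \left(4 + c{\left(-1 \right)}\right),-4 \right)} = \frac{21}{17} \left(-17\right) \left(-5 - 4\right) = 21 \cdot \frac{1}{17} \left(-17\right) \left(-9\right) = \frac{21}{17} \left(-17\right) \left(-9\right) = \left(-21\right) \left(-9\right) = 189$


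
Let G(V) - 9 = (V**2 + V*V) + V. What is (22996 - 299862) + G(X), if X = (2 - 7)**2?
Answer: -275582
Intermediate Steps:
X = 25 (X = (-5)**2 = 25)
G(V) = 9 + V + 2*V**2 (G(V) = 9 + ((V**2 + V*V) + V) = 9 + ((V**2 + V**2) + V) = 9 + (2*V**2 + V) = 9 + (V + 2*V**2) = 9 + V + 2*V**2)
(22996 - 299862) + G(X) = (22996 - 299862) + (9 + 25 + 2*25**2) = -276866 + (9 + 25 + 2*625) = -276866 + (9 + 25 + 1250) = -276866 + 1284 = -275582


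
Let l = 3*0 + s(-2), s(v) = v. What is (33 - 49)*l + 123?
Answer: 155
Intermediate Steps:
l = -2 (l = 3*0 - 2 = 0 - 2 = -2)
(33 - 49)*l + 123 = (33 - 49)*(-2) + 123 = -16*(-2) + 123 = 32 + 123 = 155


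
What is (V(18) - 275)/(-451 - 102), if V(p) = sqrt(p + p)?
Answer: 269/553 ≈ 0.48644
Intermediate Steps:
V(p) = sqrt(2)*sqrt(p) (V(p) = sqrt(2*p) = sqrt(2)*sqrt(p))
(V(18) - 275)/(-451 - 102) = (sqrt(2)*sqrt(18) - 275)/(-451 - 102) = (sqrt(2)*(3*sqrt(2)) - 275)/(-553) = (6 - 275)*(-1/553) = -269*(-1/553) = 269/553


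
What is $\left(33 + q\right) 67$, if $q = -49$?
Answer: $-1072$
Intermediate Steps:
$\left(33 + q\right) 67 = \left(33 - 49\right) 67 = \left(-16\right) 67 = -1072$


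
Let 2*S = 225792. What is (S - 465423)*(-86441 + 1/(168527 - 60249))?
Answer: 3299532366224619/108278 ≈ 3.0473e+10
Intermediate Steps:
S = 112896 (S = (1/2)*225792 = 112896)
(S - 465423)*(-86441 + 1/(168527 - 60249)) = (112896 - 465423)*(-86441 + 1/(168527 - 60249)) = -352527*(-86441 + 1/108278) = -352527*(-9359658597/108278) = 3299532366224619/108278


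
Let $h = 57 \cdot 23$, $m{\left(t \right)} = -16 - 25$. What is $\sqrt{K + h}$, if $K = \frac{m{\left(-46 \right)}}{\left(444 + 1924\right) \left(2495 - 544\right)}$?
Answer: $\frac{\sqrt{437220633991309}}{577496} \approx 36.208$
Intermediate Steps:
$m{\left(t \right)} = -41$ ($m{\left(t \right)} = -16 - 25 = -41$)
$h = 1311$
$K = - \frac{41}{4619968}$ ($K = - \frac{41}{\left(444 + 1924\right) \left(2495 - 544\right)} = - \frac{41}{2368 \cdot 1951} = - \frac{41}{4619968} \approx -8.8745 \cdot 10^{-6}$)
$\sqrt{K + h} = \sqrt{- \frac{41}{4619968} + 1311} = \sqrt{\frac{6056778007}{4619968}} = \frac{\sqrt{437220633991309}}{577496}$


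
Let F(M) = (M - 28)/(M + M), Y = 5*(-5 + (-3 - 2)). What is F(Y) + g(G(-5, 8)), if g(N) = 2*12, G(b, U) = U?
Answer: 1239/50 ≈ 24.780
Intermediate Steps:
Y = -50 (Y = 5*(-5 - 5) = 5*(-10) = -50)
F(M) = (-28 + M)/(2*M) (F(M) = (-28 + M)/((2*M)) = (-28 + M)*(1/(2*M)) = (-28 + M)/(2*M))
g(N) = 24
F(Y) + g(G(-5, 8)) = (½)*(-28 - 50)/(-50) + 24 = (½)*(-1/50)*(-78) + 24 = 39/50 + 24 = 1239/50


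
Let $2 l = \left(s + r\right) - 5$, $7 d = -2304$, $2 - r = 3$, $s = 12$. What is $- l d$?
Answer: $\frac{6912}{7} \approx 987.43$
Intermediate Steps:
$r = -1$ ($r = 2 - 3 = -1$)
$d = - \frac{2304}{7}$ ($d = \frac{1}{7} \left(-2304\right) = - \frac{2304}{7} \approx -329.14$)
$l = 3$ ($l = \frac{\left(12 - 1\right) - 5}{2} = \frac{11 - 5}{2} = \frac{1}{2} \cdot 6 = 3$)
$- l d = \left(-1\right) 3 \left(- \frac{2304}{7}\right) = \left(-3\right) \left(- \frac{2304}{7}\right) = \frac{6912}{7}$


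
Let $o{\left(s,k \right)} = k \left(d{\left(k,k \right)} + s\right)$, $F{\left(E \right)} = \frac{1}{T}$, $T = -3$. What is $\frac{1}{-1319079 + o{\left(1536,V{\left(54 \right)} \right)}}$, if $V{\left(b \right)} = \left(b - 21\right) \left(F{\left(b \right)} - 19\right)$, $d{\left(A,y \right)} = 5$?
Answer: $- \frac{1}{2302237} \approx -4.3436 \cdot 10^{-7}$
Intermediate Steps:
$F{\left(E \right)} = - \frac{1}{3}$ ($F{\left(E \right)} = \frac{1}{-3} = - \frac{1}{3}$)
$V{\left(b \right)} = 406 - \frac{58 b}{3}$ ($V{\left(b \right)} = \left(b - 21\right) \left(- \frac{1}{3} - 19\right) = \left(-21 + b\right) \left(- \frac{58}{3}\right) = 406 - \frac{58 b}{3}$)
$o{\left(s,k \right)} = k \left(5 + s\right)$
$\frac{1}{-1319079 + o{\left(1536,V{\left(54 \right)} \right)}} = \frac{1}{-1319079 + \left(406 - 1044\right) \left(5 + 1536\right)} = \frac{1}{-1319079 + \left(406 - 1044\right) 1541} = \frac{1}{-1319079 - 983158} = \frac{1}{-2302237} = - \frac{1}{2302237}$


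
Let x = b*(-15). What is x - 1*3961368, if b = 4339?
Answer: -4026453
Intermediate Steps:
x = -65085 (x = 4339*(-15) = -65085)
x - 1*3961368 = -65085 - 1*3961368 = -65085 - 3961368 = -4026453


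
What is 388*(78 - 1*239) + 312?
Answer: -62156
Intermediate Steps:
388*(78 - 1*239) + 312 = 388*(78 - 239) + 312 = 388*(-161) + 312 = -62468 + 312 = -62156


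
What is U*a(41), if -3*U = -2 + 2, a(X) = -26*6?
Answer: 0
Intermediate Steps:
a(X) = -156
U = 0 (U = -(-2 + 2)/3 = -⅓*0 = 0)
U*a(41) = 0*(-156) = 0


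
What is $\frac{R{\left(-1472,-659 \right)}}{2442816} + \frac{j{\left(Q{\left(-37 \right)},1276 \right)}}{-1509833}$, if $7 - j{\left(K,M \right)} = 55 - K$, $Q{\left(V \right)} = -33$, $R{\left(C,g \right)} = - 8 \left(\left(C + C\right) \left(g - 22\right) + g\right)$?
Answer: $- \frac{3025990114253}{461030526216} \approx -6.5635$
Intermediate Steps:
$R{\left(C,g \right)} = - 8 g - 16 C \left(-22 + g\right)$ ($R{\left(C,g \right)} = - 8 \left(2 C \left(-22 + g\right) + g\right) = - 8 \left(g + 2 C \left(-22 + g\right)\right) = - 8 g - 16 C \left(-22 + g\right)$)
$j{\left(K,M \right)} = -48 + K$ ($j{\left(K,M \right)} = 7 - \left(55 - K\right) = 7 + \left(-55 + K\right) = -48 + K$)
$\frac{R{\left(-1472,-659 \right)}}{2442816} + \frac{j{\left(Q{\left(-37 \right)},1276 \right)}}{-1509833} = \frac{\left(-8\right) \left(-659\right) + 352 \left(-1472\right) - \left(-23552\right) \left(-659\right)}{2442816} + \frac{-48 - 33}{-1509833} = \left(5272 - 518144 - 15520768\right) \frac{1}{2442816} - - \frac{81}{1509833} = \left(-16033640\right) \frac{1}{2442816} + \frac{81}{1509833} = - \frac{2004205}{305352} + \frac{81}{1509833} = - \frac{3025990114253}{461030526216}$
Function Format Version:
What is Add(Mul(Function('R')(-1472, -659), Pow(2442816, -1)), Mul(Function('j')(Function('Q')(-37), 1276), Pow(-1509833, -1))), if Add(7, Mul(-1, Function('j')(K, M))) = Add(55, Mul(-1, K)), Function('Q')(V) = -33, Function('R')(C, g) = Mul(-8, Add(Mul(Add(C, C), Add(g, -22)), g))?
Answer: Rational(-3025990114253, 461030526216) ≈ -6.5635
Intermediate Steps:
Function('R')(C, g) = Add(Mul(-8, g), Mul(-16, C, Add(-22, g))) (Function('R')(C, g) = Mul(-8, Add(Mul(Mul(2, C), Add(-22, g)), g)) = Mul(-8, Add(Mul(2, C, Add(-22, g)), g)) = Mul(-8, Add(g, Mul(2, C, Add(-22, g)))) = Add(Mul(-8, g), Mul(-16, C, Add(-22, g))))
Function('j')(K, M) = Add(-48, K) (Function('j')(K, M) = Add(7, Mul(-1, Add(55, Mul(-1, K)))) = Add(7, Add(-55, K)) = Add(-48, K))
Add(Mul(Function('R')(-1472, -659), Pow(2442816, -1)), Mul(Function('j')(Function('Q')(-37), 1276), Pow(-1509833, -1))) = Add(Mul(Add(Mul(-8, -659), Mul(352, -1472), Mul(-16, -1472, -659)), Pow(2442816, -1)), Mul(Add(-48, -33), Pow(-1509833, -1))) = Add(Mul(Add(5272, -518144, -15520768), Rational(1, 2442816)), Mul(-81, Rational(-1, 1509833))) = Add(Mul(-16033640, Rational(1, 2442816)), Rational(81, 1509833)) = Add(Rational(-2004205, 305352), Rational(81, 1509833)) = Rational(-3025990114253, 461030526216)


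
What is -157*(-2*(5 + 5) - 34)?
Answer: 8478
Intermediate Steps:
-157*(-2*(5 + 5) - 34) = -157*(-2*10 - 34) = -157*(-20 - 34) = -157*(-54) = 8478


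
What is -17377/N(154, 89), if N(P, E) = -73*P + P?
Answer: 17377/11088 ≈ 1.5672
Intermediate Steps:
N(P, E) = -72*P
-17377/N(154, 89) = -17377/((-72*154)) = -17377/(-11088) = -17377*(-1/11088) = 17377/11088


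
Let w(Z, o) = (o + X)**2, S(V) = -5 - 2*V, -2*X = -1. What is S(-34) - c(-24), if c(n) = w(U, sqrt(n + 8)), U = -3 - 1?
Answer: 315/4 - 4*I ≈ 78.75 - 4.0*I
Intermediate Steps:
X = 1/2 (X = -1/2*(-1) = 1/2 ≈ 0.50000)
U = -4
w(Z, o) = (1/2 + o)**2 (w(Z, o) = (o + 1/2)**2 = (1/2 + o)**2)
c(n) = (1 + 2*sqrt(8 + n))**2/4 (c(n) = (1 + 2*sqrt(n + 8))**2/4 = (1 + 2*sqrt(8 + n))**2/4)
S(-34) - c(-24) = (-5 - 2*(-34)) - (33/4 - 24 + sqrt(8 - 24)) = (-5 + 68) - (33/4 - 24 + sqrt(-16)) = 63 - (33/4 - 24 + 4*I) = 63 - (-63/4 + 4*I) = 63 + (63/4 - 4*I) = 315/4 - 4*I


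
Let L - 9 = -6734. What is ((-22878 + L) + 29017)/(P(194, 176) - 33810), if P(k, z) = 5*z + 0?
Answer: 293/16465 ≈ 0.017795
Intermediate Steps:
L = -6725 (L = 9 - 6734 = -6725)
P(k, z) = 5*z
((-22878 + L) + 29017)/(P(194, 176) - 33810) = ((-22878 - 6725) + 29017)/(5*176 - 33810) = (-29603 + 29017)/(880 - 33810) = -586/(-32930) = -586*(-1/32930) = 293/16465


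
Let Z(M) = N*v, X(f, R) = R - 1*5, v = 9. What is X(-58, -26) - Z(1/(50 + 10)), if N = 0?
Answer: -31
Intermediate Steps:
X(f, R) = -5 + R (X(f, R) = R - 5 = -5 + R)
Z(M) = 0 (Z(M) = 0*9 = 0)
X(-58, -26) - Z(1/(50 + 10)) = (-5 - 26) - 1*0 = -31 + 0 = -31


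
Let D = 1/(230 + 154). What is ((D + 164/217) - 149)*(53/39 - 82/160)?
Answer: -32623425239/259983360 ≈ -125.48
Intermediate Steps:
D = 1/384 ≈ 0.0026042
((D + 164/217) - 149)*(53/39 - 82/160) = ((1/384 + 164/217) - 149)*(53/39 - 82/160) = ((1/384 + 164*(1/217)) - 149)*(53*(1/39) - 82*1/160) = ((1/384 + 164/217) - 149)*(53/39 - 41/80) = (63193/83328 - 149)*(2641/3120) = -12352679/83328*2641/3120 = -32623425239/259983360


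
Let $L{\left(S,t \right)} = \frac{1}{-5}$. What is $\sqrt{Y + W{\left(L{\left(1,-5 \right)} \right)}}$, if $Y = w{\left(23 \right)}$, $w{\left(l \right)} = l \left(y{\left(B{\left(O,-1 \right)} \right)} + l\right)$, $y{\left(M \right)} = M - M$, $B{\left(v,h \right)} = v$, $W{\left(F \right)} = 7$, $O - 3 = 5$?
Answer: $2 \sqrt{134} \approx 23.152$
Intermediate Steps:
$O = 8$ ($O = 3 + 5 = 8$)
$L{\left(S,t \right)} = - \frac{1}{5}$
$y{\left(M \right)} = 0$
$w{\left(l \right)} = l^{2}$ ($w{\left(l \right)} = l \left(0 + l\right) = l l = l^{2}$)
$Y = 529$ ($Y = 23^{2} = 529$)
$\sqrt{Y + W{\left(L{\left(1,-5 \right)} \right)}} = \sqrt{529 + 7} = \sqrt{536} = 2 \sqrt{134}$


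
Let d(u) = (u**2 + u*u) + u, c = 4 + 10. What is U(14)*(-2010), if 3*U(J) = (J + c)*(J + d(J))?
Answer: -7879200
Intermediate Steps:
c = 14
d(u) = u + 2*u**2 (d(u) = (u**2 + u**2) + u = 2*u**2 + u = u + 2*u**2)
U(J) = (14 + J)*(J + J*(1 + 2*J))/3 (U(J) = ((J + 14)*(J + J*(1 + 2*J)))/3 = ((14 + J)*(J + J*(1 + 2*J)))/3 = (14 + J)*(J + J*(1 + 2*J))/3)
U(14)*(-2010) = ((2/3)*14*(14 + 14**2 + 15*14))*(-2010) = ((2/3)*14*(14 + 196 + 210))*(-2010) = ((2/3)*14*420)*(-2010) = 3920*(-2010) = -7879200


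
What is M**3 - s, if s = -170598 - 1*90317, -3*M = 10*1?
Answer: 7043705/27 ≈ 2.6088e+5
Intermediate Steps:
M = -10/3 ≈ -3.3333
s = -260915 (s = -170598 - 90317 = -260915)
M**3 - s = (-10/3)**3 - 1*(-260915) = -1000/27 + 260915 = 7043705/27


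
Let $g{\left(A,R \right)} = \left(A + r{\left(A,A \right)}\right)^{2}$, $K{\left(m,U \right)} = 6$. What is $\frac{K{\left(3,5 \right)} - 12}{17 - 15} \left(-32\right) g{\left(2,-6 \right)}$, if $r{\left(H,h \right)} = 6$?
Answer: $6144$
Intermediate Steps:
$g{\left(A,R \right)} = \left(6 + A\right)^{2}$ ($g{\left(A,R \right)} = \left(A + 6\right)^{2} = \left(6 + A\right)^{2}$)
$\frac{K{\left(3,5 \right)} - 12}{17 - 15} \left(-32\right) g{\left(2,-6 \right)} = \frac{6 - 12}{17 - 15} \left(-32\right) \left(6 + 2\right)^{2} = - \frac{6}{2} \left(-32\right) 8^{2} = \left(-6\right) \frac{1}{2} \left(-32\right) 64 = \left(-3\right) \left(-32\right) 64 = 96 \cdot 64 = 6144$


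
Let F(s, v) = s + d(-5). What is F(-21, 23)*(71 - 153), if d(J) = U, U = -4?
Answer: 2050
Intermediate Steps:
d(J) = -4
F(s, v) = -4 + s (F(s, v) = s - 4 = -4 + s)
F(-21, 23)*(71 - 153) = (-4 - 21)*(71 - 153) = -25*(-82) = 2050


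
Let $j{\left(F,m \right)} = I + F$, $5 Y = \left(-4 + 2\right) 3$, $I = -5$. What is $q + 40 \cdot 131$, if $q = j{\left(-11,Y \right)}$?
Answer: $5224$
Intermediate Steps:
$Y = - \frac{6}{5}$ ($Y = \frac{\left(-4 + 2\right) 3}{5} = \frac{\left(-2\right) 3}{5} = \frac{1}{5} \left(-6\right) = - \frac{6}{5} \approx -1.2$)
$j{\left(F,m \right)} = -5 + F$
$q = -16$ ($q = -5 - 11 = -16$)
$q + 40 \cdot 131 = -16 + 40 \cdot 131 = -16 + 5240 = 5224$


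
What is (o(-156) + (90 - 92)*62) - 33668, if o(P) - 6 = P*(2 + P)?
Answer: -9762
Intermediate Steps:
o(P) = 6 + P*(2 + P)
(o(-156) + (90 - 92)*62) - 33668 = ((6 + (-156)² + 2*(-156)) + (90 - 92)*62) - 33668 = ((6 + 24336 - 312) - 2*62) - 33668 = (24030 - 124) - 33668 = 23906 - 33668 = -9762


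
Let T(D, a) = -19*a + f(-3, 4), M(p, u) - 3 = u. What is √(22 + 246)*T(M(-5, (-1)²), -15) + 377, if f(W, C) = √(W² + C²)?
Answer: 377 + 580*√67 ≈ 5124.5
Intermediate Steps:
M(p, u) = 3 + u
f(W, C) = √(C² + W²)
T(D, a) = 5 - 19*a (T(D, a) = -19*a + √(4² + (-3)²) = -19*a + √(16 + 9) = -19*a + √25 = -19*a + 5 = 5 - 19*a)
√(22 + 246)*T(M(-5, (-1)²), -15) + 377 = √(22 + 246)*(5 - 19*(-15)) + 377 = √268*(5 + 285) + 377 = (2*√67)*290 + 377 = 580*√67 + 377 = 377 + 580*√67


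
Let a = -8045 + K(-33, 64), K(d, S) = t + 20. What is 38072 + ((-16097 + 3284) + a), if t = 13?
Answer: 17247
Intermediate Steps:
K(d, S) = 33 (K(d, S) = 13 + 20 = 33)
a = -8012 (a = -8045 + 33 = -8012)
38072 + ((-16097 + 3284) + a) = 38072 + ((-16097 + 3284) - 8012) = 38072 + (-12813 - 8012) = 38072 - 20825 = 17247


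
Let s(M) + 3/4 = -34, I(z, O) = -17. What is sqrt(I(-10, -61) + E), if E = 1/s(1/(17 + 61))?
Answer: 3*I*sqrt(36557)/139 ≈ 4.1266*I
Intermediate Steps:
s(M) = -139/4 (s(M) = -3/4 - 34 = -139/4)
E = -4/139 (E = 1/(-139/4) = -4/139 ≈ -0.028777)
sqrt(I(-10, -61) + E) = sqrt(-17 - 4/139) = sqrt(-2367/139) = 3*I*sqrt(36557)/139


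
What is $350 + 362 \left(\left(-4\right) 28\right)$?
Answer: $-40194$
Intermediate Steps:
$350 + 362 \left(\left(-4\right) 28\right) = 350 + 362 \left(-112\right) = 350 - 40544 = -40194$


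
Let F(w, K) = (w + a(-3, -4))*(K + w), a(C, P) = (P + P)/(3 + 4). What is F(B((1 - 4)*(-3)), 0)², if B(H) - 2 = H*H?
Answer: 2261858481/49 ≈ 4.6160e+7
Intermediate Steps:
a(C, P) = 2*P/7 (a(C, P) = (2*P)/7 = (2*P)*(⅐) = 2*P/7)
B(H) = 2 + H² (B(H) = 2 + H*H = 2 + H²)
F(w, K) = (-8/7 + w)*(K + w) (F(w, K) = (w + (2/7)*(-4))*(K + w) = (w - 8/7)*(K + w) = (-8/7 + w)*(K + w))
F(B((1 - 4)*(-3)), 0)² = ((2 + ((1 - 4)*(-3))²)² - 8/7*0 - 8*(2 + ((1 - 4)*(-3))²)/7 + 0*(2 + ((1 - 4)*(-3))²))² = ((2 + (-3*(-3))²)² + 0 - 8*(2 + (-3*(-3))²)/7 + 0*(2 + (-3*(-3))²))² = ((2 + 9²)² + 0 - 8*(2 + 9²)/7 + 0*(2 + 9²))² = ((2 + 81)² + 0 - 8*(2 + 81)/7 + 0*(2 + 81))² = (83² + 0 - 8/7*83 + 0*83)² = (6889 + 0 - 664/7 + 0)² = (47559/7)² = 2261858481/49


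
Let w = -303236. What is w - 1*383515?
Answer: -686751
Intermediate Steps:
w - 1*383515 = -303236 - 1*383515 = -303236 - 383515 = -686751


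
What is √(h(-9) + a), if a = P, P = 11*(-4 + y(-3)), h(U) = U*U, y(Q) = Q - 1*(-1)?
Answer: √15 ≈ 3.8730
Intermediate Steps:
y(Q) = 1 + Q (y(Q) = Q + 1 = 1 + Q)
h(U) = U²
P = -66 (P = 11*(-4 + (1 - 3)) = 11*(-4 - 2) = 11*(-6) = -66)
a = -66
√(h(-9) + a) = √((-9)² - 66) = √(81 - 66) = √15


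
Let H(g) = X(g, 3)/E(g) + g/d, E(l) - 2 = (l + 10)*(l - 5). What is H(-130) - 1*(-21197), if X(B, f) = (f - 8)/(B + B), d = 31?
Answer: 553505750439/26117624 ≈ 21193.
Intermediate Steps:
E(l) = 2 + (-5 + l)*(10 + l) (E(l) = 2 + (l + 10)*(l - 5) = 2 + (10 + l)*(-5 + l) = 2 + (-5 + l)*(10 + l))
X(B, f) = (-8 + f)/(2*B) (X(B, f) = (-8 + f)/((2*B)) = (-8 + f)*(1/(2*B)) = (-8 + f)/(2*B))
H(g) = g/31 - 5/(2*g*(-48 + g² + 5*g)) (H(g) = ((-8 + 3)/(2*g))/(-48 + g² + 5*g) + g/31 = ((½)*(-5)/g)/(-48 + g² + 5*g) + g*(1/31) = (-5/(2*g))/(-48 + g² + 5*g) + g/31 = -5/(2*g*(-48 + g² + 5*g)) + g/31 = g/31 - 5/(2*g*(-48 + g² + 5*g)))
H(-130) - 1*(-21197) = (1/62)*(-155 + 2*(-130)²*(-48 + (-130)² + 5*(-130)))/(-130*(-48 + (-130)² + 5*(-130))) - 1*(-21197) = (1/62)*(-1/130)*(-155 + 2*16900*(-48 + 16900 - 650))/(-48 + 16900 - 650) + 21197 = (1/62)*(-1/130)*(-155 + 2*16900*16202)/16202 + 21197 = (1/62)*(-1/130)*(1/16202)*(-155 + 547627600) + 21197 = (1/62)*(-1/130)*(1/16202)*547627445 + 21197 = -109525489/26117624 + 21197 = 553505750439/26117624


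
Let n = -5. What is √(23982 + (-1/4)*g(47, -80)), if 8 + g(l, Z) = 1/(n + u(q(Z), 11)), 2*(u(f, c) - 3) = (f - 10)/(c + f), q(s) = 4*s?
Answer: √2187452289/302 ≈ 154.87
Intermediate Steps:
u(f, c) = 3 + (-10 + f)/(2*(c + f)) (u(f, c) = 3 + ((f - 10)/(c + f))/2 = 3 + ((-10 + f)/(c + f))/2 = 3 + (-10 + f)/(2*(c + f)))
g(l, Z) = -8 + 1/(-5 + (28 + 14*Z)/(11 + 4*Z)) (g(l, Z) = -8 + 1/(-5 + (-5 + 3*11 + 7*(4*Z)/2)/(11 + 4*Z)) = -8 + 1/(-5 + (-5 + 33 + 14*Z)/(11 + 4*Z)) = -8 + 1/(-5 + (28 + 14*Z)/(11 + 4*Z)))
√(23982 + (-1/4)*g(47, -80)) = √(23982 + (-1/4)*((-227 - 52*(-80))/(3*(9 + 2*(-80))))) = √(23982 + (-1*¼)*((-227 + 4160)/(3*(9 - 160)))) = √(23982 - 3933/(12*(-151))) = √(23982 - (-1)*3933/(12*151)) = √(23982 - ¼*(-1311/151)) = √(23982 + 1311/604) = √(14486439/604) = √2187452289/302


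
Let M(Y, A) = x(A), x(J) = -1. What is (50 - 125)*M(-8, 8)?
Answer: 75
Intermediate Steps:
M(Y, A) = -1
(50 - 125)*M(-8, 8) = (50 - 125)*(-1) = -75*(-1) = 75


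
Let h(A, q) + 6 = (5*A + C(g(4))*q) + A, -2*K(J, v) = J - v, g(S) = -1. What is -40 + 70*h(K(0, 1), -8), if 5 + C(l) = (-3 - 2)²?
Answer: -11450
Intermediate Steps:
C(l) = 20 (C(l) = -5 + (-3 - 2)² = -5 + (-5)² = -5 + 25 = 20)
K(J, v) = v/2 - J/2 (K(J, v) = -(J - v)/2 = v/2 - J/2)
h(A, q) = -6 + 6*A + 20*q (h(A, q) = -6 + ((5*A + 20*q) + A) = -6 + (6*A + 20*q) = -6 + 6*A + 20*q)
-40 + 70*h(K(0, 1), -8) = -40 + 70*(-6 + 6*((½)*1 - ½*0) + 20*(-8)) = -40 + 70*(-6 + 6*(½ + 0) - 160) = -40 + 70*(-6 + 6*(½) - 160) = -40 + 70*(-6 + 3 - 160) = -40 + 70*(-163) = -40 - 11410 = -11450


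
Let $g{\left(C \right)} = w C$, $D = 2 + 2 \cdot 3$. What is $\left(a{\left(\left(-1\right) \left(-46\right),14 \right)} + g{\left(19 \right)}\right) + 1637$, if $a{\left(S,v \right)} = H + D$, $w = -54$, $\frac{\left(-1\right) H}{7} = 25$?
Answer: $444$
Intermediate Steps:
$H = -175$ ($H = \left(-7\right) 25 = -175$)
$D = 8$ ($D = 2 + 6 = 8$)
$g{\left(C \right)} = - 54 C$
$a{\left(S,v \right)} = -167$ ($a{\left(S,v \right)} = -175 + 8 = -167$)
$\left(a{\left(\left(-1\right) \left(-46\right),14 \right)} + g{\left(19 \right)}\right) + 1637 = \left(-167 - 1026\right) + 1637 = -1193 + 1637 = 444$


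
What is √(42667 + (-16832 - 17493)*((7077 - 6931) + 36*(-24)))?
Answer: 3*√2743113 ≈ 4968.7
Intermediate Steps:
√(42667 + (-16832 - 17493)*((7077 - 6931) + 36*(-24))) = √(42667 - 34325*(146 - 864)) = √(42667 - 34325*(-718)) = √(42667 + 24645350) = √24688017 = 3*√2743113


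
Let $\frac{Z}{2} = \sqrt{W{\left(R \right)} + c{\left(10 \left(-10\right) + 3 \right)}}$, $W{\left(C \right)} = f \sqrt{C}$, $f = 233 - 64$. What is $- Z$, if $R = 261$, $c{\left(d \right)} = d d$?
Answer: $- 2 \sqrt{9409 + 507 \sqrt{29}} \approx -220.36$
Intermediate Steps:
$f = 169$
$c{\left(d \right)} = d^{2}$
$W{\left(C \right)} = 169 \sqrt{C}$
$Z = 2 \sqrt{9409 + 507 \sqrt{29}}$ ($Z = 2 \sqrt{169 \sqrt{261} + \left(10 \left(-10\right) + 3\right)^{2}} = 2 \sqrt{169 \cdot 3 \sqrt{29} + \left(-100 + 3\right)^{2}} = 2 \sqrt{507 \sqrt{29} + \left(-97\right)^{2}} = 2 \sqrt{507 \sqrt{29} + 9409} = 2 \sqrt{9409 + 507 \sqrt{29}} \approx 220.36$)
$- Z = - 2 \sqrt{9409 + 507 \sqrt{29}}$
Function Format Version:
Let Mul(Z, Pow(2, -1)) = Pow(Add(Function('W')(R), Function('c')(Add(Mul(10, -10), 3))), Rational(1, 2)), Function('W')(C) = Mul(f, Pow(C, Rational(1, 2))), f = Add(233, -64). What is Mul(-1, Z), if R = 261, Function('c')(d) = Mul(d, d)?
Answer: Mul(-2, Pow(Add(9409, Mul(507, Pow(29, Rational(1, 2)))), Rational(1, 2))) ≈ -220.36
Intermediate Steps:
f = 169
Function('c')(d) = Pow(d, 2)
Function('W')(C) = Mul(169, Pow(C, Rational(1, 2)))
Z = Mul(2, Pow(Add(9409, Mul(507, Pow(29, Rational(1, 2)))), Rational(1, 2))) (Z = Mul(2, Pow(Add(Mul(169, Pow(261, Rational(1, 2))), Pow(Add(Mul(10, -10), 3), 2)), Rational(1, 2))) = Mul(2, Pow(Add(Mul(169, Mul(3, Pow(29, Rational(1, 2)))), Pow(Add(-100, 3), 2)), Rational(1, 2))) = Mul(2, Pow(Add(Mul(507, Pow(29, Rational(1, 2))), Pow(-97, 2)), Rational(1, 2))) = Mul(2, Pow(Add(Mul(507, Pow(29, Rational(1, 2))), 9409), Rational(1, 2))) = Mul(2, Pow(Add(9409, Mul(507, Pow(29, Rational(1, 2)))), Rational(1, 2))) ≈ 220.36)
Mul(-1, Z) = Mul(-1, Mul(2, Pow(Add(9409, Mul(507, Pow(29, Rational(1, 2)))), Rational(1, 2)))) = Mul(-2, Pow(Add(9409, Mul(507, Pow(29, Rational(1, 2)))), Rational(1, 2)))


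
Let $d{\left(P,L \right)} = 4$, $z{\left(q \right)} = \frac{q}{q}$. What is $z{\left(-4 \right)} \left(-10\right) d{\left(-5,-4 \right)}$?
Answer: $-40$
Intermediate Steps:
$z{\left(q \right)} = 1$
$z{\left(-4 \right)} \left(-10\right) d{\left(-5,-4 \right)} = 1 \left(-10\right) 4 = \left(-10\right) 4 = -40$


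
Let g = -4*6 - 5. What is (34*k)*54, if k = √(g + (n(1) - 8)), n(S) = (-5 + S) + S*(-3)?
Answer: 3672*I*√11 ≈ 12179.0*I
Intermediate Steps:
g = -29 (g = -24 - 5 = -29)
n(S) = -5 - 2*S (n(S) = (-5 + S) - 3*S = -5 - 2*S)
k = 2*I*√11 (k = √(-29 + ((-5 - 2*1) - 8)) = √(-29 + ((-5 - 2) - 8)) = √(-29 + (-7 - 8)) = √(-29 - 15) = √(-44) = 2*I*√11 ≈ 6.6332*I)
(34*k)*54 = (34*(2*I*√11))*54 = (68*I*√11)*54 = 3672*I*√11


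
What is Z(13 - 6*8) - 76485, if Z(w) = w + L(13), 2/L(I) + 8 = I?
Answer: -382598/5 ≈ -76520.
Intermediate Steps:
L(I) = 2/(-8 + I)
Z(w) = 2/5 + w (Z(w) = w + 2/(-8 + 13) = w + 2/5 = 2/5 + w)
Z(13 - 6*8) - 76485 = (2/5 + (13 - 6*8)) - 76485 = (2/5 + (13 - 48)) - 76485 = (2/5 - 35) - 76485 = -173/5 - 76485 = -382598/5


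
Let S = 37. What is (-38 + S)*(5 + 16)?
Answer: -21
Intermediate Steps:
(-38 + S)*(5 + 16) = (-38 + 37)*(5 + 16) = -1*21 = -21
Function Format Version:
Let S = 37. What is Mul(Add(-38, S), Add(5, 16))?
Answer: -21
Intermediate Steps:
Mul(Add(-38, S), Add(5, 16)) = Mul(Add(-38, 37), Add(5, 16)) = Mul(-1, 21) = -21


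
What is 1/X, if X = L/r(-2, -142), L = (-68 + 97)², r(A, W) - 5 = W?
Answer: -137/841 ≈ -0.16290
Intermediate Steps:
r(A, W) = 5 + W
L = 841 (L = 29² = 841)
X = -841/137 (X = 841/(5 - 142) = 841/(-137) = 841*(-1/137) = -841/137 ≈ -6.1387)
1/X = 1/(-841/137) = -137/841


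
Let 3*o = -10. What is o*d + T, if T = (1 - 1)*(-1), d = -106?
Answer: 1060/3 ≈ 353.33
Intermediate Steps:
o = -10/3 (o = (1/3)*(-10) = -10/3 ≈ -3.3333)
T = 0 (T = 0*(-1) = 0)
o*d + T = -10/3*(-106) + 0 = 1060/3 + 0 = 1060/3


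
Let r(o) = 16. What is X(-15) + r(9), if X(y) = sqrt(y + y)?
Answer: 16 + I*sqrt(30) ≈ 16.0 + 5.4772*I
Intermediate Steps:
X(y) = sqrt(2)*sqrt(y) (X(y) = sqrt(2*y) = sqrt(2)*sqrt(y))
X(-15) + r(9) = sqrt(2)*sqrt(-15) + 16 = sqrt(2)*(I*sqrt(15)) + 16 = I*sqrt(30) + 16 = 16 + I*sqrt(30)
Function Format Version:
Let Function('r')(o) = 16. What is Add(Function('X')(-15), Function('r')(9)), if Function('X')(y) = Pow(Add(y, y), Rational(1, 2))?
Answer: Add(16, Mul(I, Pow(30, Rational(1, 2)))) ≈ Add(16.000, Mul(5.4772, I))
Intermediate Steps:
Function('X')(y) = Mul(Pow(2, Rational(1, 2)), Pow(y, Rational(1, 2))) (Function('X')(y) = Pow(Mul(2, y), Rational(1, 2)) = Mul(Pow(2, Rational(1, 2)), Pow(y, Rational(1, 2))))
Add(Function('X')(-15), Function('r')(9)) = Add(Mul(Pow(2, Rational(1, 2)), Pow(-15, Rational(1, 2))), 16) = Add(Mul(Pow(2, Rational(1, 2)), Mul(I, Pow(15, Rational(1, 2)))), 16) = Add(Mul(I, Pow(30, Rational(1, 2))), 16) = Add(16, Mul(I, Pow(30, Rational(1, 2))))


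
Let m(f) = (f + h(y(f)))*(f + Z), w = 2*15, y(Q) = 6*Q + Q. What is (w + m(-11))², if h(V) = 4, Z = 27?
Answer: 6724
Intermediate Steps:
y(Q) = 7*Q
w = 30
m(f) = (4 + f)*(27 + f) (m(f) = (f + 4)*(f + 27) = (4 + f)*(27 + f))
(w + m(-11))² = (30 + (108 + (-11)² + 31*(-11)))² = (30 + (108 + 121 - 341))² = (30 - 112)² = (-82)² = 6724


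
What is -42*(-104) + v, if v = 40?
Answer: 4408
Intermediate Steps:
-42*(-104) + v = -42*(-104) + 40 = 4368 + 40 = 4408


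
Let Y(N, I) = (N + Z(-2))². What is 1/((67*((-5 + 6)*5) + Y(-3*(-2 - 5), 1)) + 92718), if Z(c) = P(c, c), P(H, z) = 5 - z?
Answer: 1/93837 ≈ 1.0657e-5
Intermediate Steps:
Z(c) = 5 - c
Y(N, I) = (7 + N)² (Y(N, I) = (N + (5 - 1*(-2)))² = (N + (5 + 2))² = (N + 7)² = (7 + N)²)
1/((67*((-5 + 6)*5) + Y(-3*(-2 - 5), 1)) + 92718) = 1/((67*((-5 + 6)*5) + (7 - 3*(-2 - 5))²) + 92718) = 1/((67*(1*5) + (7 - 3*(-7))²) + 92718) = 1/((67*5 + (7 + 21)²) + 92718) = 1/((335 + 28²) + 92718) = 1/((335 + 784) + 92718) = 1/(1119 + 92718) = 1/93837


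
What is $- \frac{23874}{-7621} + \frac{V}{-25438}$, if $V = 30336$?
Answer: $\frac{2380482}{1226981} \approx 1.9401$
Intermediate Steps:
$- \frac{23874}{-7621} + \frac{V}{-25438} = - \frac{23874}{-7621} + \frac{30336}{-25438} = \left(-23874\right) \left(- \frac{1}{7621}\right) + 30336 \left(- \frac{1}{25438}\right) = \frac{23874}{7621} - \frac{192}{161} = \frac{2380482}{1226981}$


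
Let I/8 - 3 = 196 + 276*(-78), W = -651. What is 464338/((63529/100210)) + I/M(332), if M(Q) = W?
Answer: 254644735532/347541 ≈ 7.3270e+5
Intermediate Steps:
M(Q) = -651
I = -170632 (I = 24 + 8*(196 + 276*(-78)) = 24 + 8*(196 - 21528) = 24 + 8*(-21332) = 24 - 170656 = -170632)
464338/((63529/100210)) + I/M(332) = 464338/((63529/100210)) - 170632/(-651) = 464338/((63529*(1/100210))) - 170632*(-1/651) = 464338/(63529/100210) + 24376/93 = 464338*(100210/63529) + 24376/93 = 2737135940/3737 + 24376/93 = 254644735532/347541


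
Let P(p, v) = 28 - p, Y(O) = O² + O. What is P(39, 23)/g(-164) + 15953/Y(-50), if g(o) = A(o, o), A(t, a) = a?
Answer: 188803/28700 ≈ 6.5785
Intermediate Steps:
Y(O) = O + O²
g(o) = o
P(39, 23)/g(-164) + 15953/Y(-50) = (28 - 1*39)/(-164) + 15953/((-50*(1 - 50))) = (28 - 39)*(-1/164) + 15953/((-50*(-49))) = -11*(-1/164) + 15953/2450 = 11/164 + 15953*(1/2450) = 11/164 + 2279/350 = 188803/28700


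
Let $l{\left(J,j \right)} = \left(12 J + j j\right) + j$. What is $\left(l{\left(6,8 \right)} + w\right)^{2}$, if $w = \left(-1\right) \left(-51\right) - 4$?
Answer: $36481$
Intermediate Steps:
$l{\left(J,j \right)} = j + j^{2} + 12 J$ ($l{\left(J,j \right)} = \left(12 J + j^{2}\right) + j = \left(j^{2} + 12 J\right) + j = j + j^{2} + 12 J$)
$w = 47$ ($w = 51 - 4 = 47$)
$\left(l{\left(6,8 \right)} + w\right)^{2} = \left(\left(8 + 8^{2} + 12 \cdot 6\right) + 47\right)^{2} = \left(\left(8 + 64 + 72\right) + 47\right)^{2} = \left(144 + 47\right)^{2} = 191^{2} = 36481$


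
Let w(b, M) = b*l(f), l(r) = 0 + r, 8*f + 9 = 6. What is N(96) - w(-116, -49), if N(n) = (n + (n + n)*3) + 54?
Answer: 1365/2 ≈ 682.50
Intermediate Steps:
f = -3/8 (f = -9/8 + (⅛)*6 = -9/8 + ¾ = -3/8 ≈ -0.37500)
l(r) = r
w(b, M) = -3*b/8 (w(b, M) = b*(-3/8) = -3*b/8)
N(n) = 54 + 7*n (N(n) = (n + (2*n)*3) + 54 = (n + 6*n) + 54 = 7*n + 54 = 54 + 7*n)
N(96) - w(-116, -49) = (54 + 7*96) - (-3)*(-116)/8 = (54 + 672) - 1*87/2 = 726 - 87/2 = 1365/2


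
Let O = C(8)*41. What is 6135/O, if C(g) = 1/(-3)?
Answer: -18405/41 ≈ -448.90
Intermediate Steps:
C(g) = -1/3
O = -41/3 (O = -1/3*41 = -41/3 ≈ -13.667)
6135/O = 6135/(-41/3) = 6135*(-3/41) = -18405/41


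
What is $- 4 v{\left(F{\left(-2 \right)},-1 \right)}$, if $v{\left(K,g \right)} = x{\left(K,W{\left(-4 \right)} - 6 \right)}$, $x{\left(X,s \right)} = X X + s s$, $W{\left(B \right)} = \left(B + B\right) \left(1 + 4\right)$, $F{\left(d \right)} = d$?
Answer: $-8480$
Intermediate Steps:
$W{\left(B \right)} = 10 B$ ($W{\left(B \right)} = 2 B 5 = 10 B$)
$x{\left(X,s \right)} = X^{2} + s^{2}$
$v{\left(K,g \right)} = 2116 + K^{2}$ ($v{\left(K,g \right)} = K^{2} + \left(10 \left(-4\right) - 6\right)^{2} = K^{2} + \left(-40 - 6\right)^{2} = K^{2} + \left(-46\right)^{2} = K^{2} + 2116 = 2116 + K^{2}$)
$- 4 v{\left(F{\left(-2 \right)},-1 \right)} = - 4 \left(2116 + \left(-2\right)^{2}\right) = - 4 \left(2116 + 4\right) = \left(-4\right) 2120 = -8480$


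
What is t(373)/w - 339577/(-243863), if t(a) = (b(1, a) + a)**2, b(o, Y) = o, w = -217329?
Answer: 39689348845/52998501927 ≈ 0.74888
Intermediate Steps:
t(a) = (1 + a)**2
t(373)/w - 339577/(-243863) = (1 + 373)**2/(-217329) - 339577/(-243863) = 374**2*(-1/217329) - 339577*(-1/243863) = 139876*(-1/217329) + 339577/243863 = -139876/217329 + 339577/243863 = 39689348845/52998501927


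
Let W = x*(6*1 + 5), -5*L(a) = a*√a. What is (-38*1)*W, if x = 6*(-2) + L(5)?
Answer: 5016 + 418*√5 ≈ 5950.7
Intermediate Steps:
L(a) = -a^(3/2)/5 (L(a) = -a*√a/5 = -a^(3/2)/5)
x = -12 - √5 (x = 6*(-2) - √5 = -12 - √5 ≈ -14.236)
W = -132 - 11*√5 (W = (-12 - √5)*(6*1 + 5) = (-12 - √5)*(6 + 5) = (-12 - √5)*11 = -132 - 11*√5 ≈ -156.60)
(-38*1)*W = (-38*1)*(-132 - 11*√5) = -38*(-132 - 11*√5) = 5016 + 418*√5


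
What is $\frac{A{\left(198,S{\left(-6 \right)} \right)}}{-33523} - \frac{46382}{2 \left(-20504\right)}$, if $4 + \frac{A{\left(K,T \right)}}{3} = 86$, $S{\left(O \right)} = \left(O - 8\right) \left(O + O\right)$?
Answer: $\frac{772387909}{687355592} \approx 1.1237$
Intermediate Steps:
$S{\left(O \right)} = 2 O \left(-8 + O\right)$ ($S{\left(O \right)} = \left(-8 + O\right) 2 O = 2 O \left(-8 + O\right)$)
$A{\left(K,T \right)} = 246$ ($A{\left(K,T \right)} = -12 + 3 \cdot 86 = -12 + 258 = 246$)
$\frac{A{\left(198,S{\left(-6 \right)} \right)}}{-33523} - \frac{46382}{2 \left(-20504\right)} = \frac{246}{-33523} - \frac{46382}{2 \left(-20504\right)} = 246 \left(- \frac{1}{33523}\right) - \frac{46382}{-41008} = - \frac{246}{33523} - - \frac{23191}{20504} = - \frac{246}{33523} + \frac{23191}{20504} = \frac{772387909}{687355592}$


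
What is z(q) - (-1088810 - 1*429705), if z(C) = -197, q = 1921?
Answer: 1518318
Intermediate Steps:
z(q) - (-1088810 - 1*429705) = -197 - (-1088810 - 1*429705) = -197 - (-1088810 - 429705) = -197 - 1*(-1518515) = -197 + 1518515 = 1518318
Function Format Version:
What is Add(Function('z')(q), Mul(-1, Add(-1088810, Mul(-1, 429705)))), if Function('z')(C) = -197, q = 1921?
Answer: 1518318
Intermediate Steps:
Add(Function('z')(q), Mul(-1, Add(-1088810, Mul(-1, 429705)))) = Add(-197, Mul(-1, Add(-1088810, Mul(-1, 429705)))) = Add(-197, Mul(-1, Add(-1088810, -429705))) = Add(-197, Mul(-1, -1518515)) = Add(-197, 1518515) = 1518318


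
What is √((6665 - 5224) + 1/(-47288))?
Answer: √805574806754/23644 ≈ 37.961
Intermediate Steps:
√((6665 - 5224) + 1/(-47288)) = √(1441 - 1/47288) = √(68142007/47288) = √805574806754/23644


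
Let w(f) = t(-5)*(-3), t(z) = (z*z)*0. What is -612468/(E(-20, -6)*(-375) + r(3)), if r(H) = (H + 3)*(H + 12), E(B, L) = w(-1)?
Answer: -34026/5 ≈ -6805.2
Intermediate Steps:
t(z) = 0 (t(z) = z²*0 = 0)
w(f) = 0 (w(f) = 0*(-3) = 0)
E(B, L) = 0
r(H) = (3 + H)*(12 + H)
-612468/(E(-20, -6)*(-375) + r(3)) = -612468/(0*(-375) + (36 + 3² + 15*3)) = -612468/(0 + (36 + 9 + 45)) = -612468/(0 + 90) = -612468/90 = -612468*1/90 = -34026/5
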